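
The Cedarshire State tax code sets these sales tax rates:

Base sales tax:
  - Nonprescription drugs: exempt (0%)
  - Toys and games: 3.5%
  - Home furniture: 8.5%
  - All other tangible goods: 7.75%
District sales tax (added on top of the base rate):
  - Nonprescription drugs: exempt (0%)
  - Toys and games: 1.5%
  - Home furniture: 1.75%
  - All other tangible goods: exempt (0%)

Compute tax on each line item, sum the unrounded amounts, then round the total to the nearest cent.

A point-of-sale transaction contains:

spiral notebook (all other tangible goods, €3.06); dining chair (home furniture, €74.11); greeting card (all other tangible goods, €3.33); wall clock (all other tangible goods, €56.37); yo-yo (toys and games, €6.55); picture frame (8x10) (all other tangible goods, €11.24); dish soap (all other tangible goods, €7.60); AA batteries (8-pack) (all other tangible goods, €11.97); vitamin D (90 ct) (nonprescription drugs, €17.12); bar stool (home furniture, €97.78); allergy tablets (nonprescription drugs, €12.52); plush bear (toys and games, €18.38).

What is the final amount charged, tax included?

Spiral notebook €3.06: all other tangible goods → 7.75% + 0% district = 7.75% → €0.23715
Dining chair €74.11: home furniture → 8.5% + 1.75% district = 10.25% → €7.596275
Greeting card €3.33: all other tangible goods → 7.75% + 0% district = 7.75% → €0.258075
Wall clock €56.37: all other tangible goods → 7.75% + 0% district = 7.75% → €4.368675
Yo-yo €6.55: toys and games → 3.5% + 1.5% district = 5% → €0.3275
Picture frame (8x10) €11.24: all other tangible goods → 7.75% + 0% district = 7.75% → €0.8711
Dish soap €7.60: all other tangible goods → 7.75% + 0% district = 7.75% → €0.589
AA batteries (8-pack) €11.97: all other tangible goods → 7.75% + 0% district = 7.75% → €0.927675
Vitamin D (90 ct) €17.12: nonprescription drugs → 0% + 0% district = 0% → €0.00
Bar stool €97.78: home furniture → 8.5% + 1.75% district = 10.25% → €10.02245
Allergy tablets €12.52: nonprescription drugs → 0% + 0% district = 0% → €0.00
Plush bear €18.38: toys and games → 3.5% + 1.5% district = 5% → €0.919
Subtotal = €320.03; unrounded tax = €26.1169 → €26.12; total due = €346.15

€346.15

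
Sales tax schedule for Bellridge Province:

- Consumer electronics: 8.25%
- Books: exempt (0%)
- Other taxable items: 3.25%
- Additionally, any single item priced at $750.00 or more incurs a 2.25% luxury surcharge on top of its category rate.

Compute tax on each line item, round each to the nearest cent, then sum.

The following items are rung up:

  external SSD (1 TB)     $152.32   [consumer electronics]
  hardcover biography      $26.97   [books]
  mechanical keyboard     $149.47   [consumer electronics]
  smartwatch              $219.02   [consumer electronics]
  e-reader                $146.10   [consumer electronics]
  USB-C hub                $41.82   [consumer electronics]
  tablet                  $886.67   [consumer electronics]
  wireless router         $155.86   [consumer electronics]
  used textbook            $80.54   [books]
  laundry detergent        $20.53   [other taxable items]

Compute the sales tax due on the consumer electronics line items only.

$164.43

External SSD (1 TB) $152.32: consumer electronics → 8.25% → $12.57
Mechanical keyboard $149.47: consumer electronics → 8.25% → $12.33
Smartwatch $219.02: consumer electronics → 8.25% → $18.07
E-reader $146.10: consumer electronics → 8.25% → $12.05
USB-C hub $41.82: consumer electronics → 8.25% → $3.45
Tablet $886.67: consumer electronics → 8.25% + 2.25% surcharge = 10.5% → $93.10
Wireless router $155.86: consumer electronics → 8.25% → $12.86
Tax on consumer electronics = $12.57 + $12.33 + $18.07 + $12.05 + $3.45 + $93.10 + $12.86 = $164.43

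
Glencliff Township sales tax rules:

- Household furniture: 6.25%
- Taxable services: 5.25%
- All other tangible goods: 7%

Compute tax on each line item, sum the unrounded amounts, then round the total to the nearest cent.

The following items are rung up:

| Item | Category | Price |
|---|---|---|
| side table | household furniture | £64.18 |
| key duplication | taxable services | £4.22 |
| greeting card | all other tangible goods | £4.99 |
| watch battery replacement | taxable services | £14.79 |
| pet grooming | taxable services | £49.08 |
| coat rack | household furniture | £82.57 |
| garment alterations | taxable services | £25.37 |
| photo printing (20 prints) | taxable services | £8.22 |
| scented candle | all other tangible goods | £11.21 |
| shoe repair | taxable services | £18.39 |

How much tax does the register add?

£16.61

Side table £64.18: household furniture → 6.25% → £4.01125
Key duplication £4.22: taxable services → 5.25% → £0.22155
Greeting card £4.99: all other tangible goods → 7% → £0.3493
Watch battery replacement £14.79: taxable services → 5.25% → £0.776475
Pet grooming £49.08: taxable services → 5.25% → £2.5767
Coat rack £82.57: household furniture → 6.25% → £5.160625
Garment alterations £25.37: taxable services → 5.25% → £1.331925
Photo printing (20 prints) £8.22: taxable services → 5.25% → £0.43155
Scented candle £11.21: all other tangible goods → 7% → £0.7847
Shoe repair £18.39: taxable services → 5.25% → £0.965475
Unrounded tax sum = £16.60955 → £16.61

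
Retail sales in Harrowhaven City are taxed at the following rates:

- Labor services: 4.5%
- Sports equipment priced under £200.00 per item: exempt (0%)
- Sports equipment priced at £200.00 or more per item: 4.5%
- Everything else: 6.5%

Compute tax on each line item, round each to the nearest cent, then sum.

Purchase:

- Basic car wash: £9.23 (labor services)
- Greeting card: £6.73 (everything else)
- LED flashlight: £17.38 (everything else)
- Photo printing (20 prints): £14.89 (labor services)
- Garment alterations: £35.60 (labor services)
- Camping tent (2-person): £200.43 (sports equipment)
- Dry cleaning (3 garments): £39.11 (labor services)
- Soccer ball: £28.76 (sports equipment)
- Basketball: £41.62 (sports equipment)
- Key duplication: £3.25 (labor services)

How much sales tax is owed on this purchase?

Basic car wash £9.23: labor services → 4.5% → £0.42
Greeting card £6.73: everything else → 6.5% → £0.44
LED flashlight £17.38: everything else → 6.5% → £1.13
Photo printing (20 prints) £14.89: labor services → 4.5% → £0.67
Garment alterations £35.60: labor services → 4.5% → £1.60
Camping tent (2-person) £200.43: sports equipment, £200.00 or more → 4.5% → £9.02
Dry cleaning (3 garments) £39.11: labor services → 4.5% → £1.76
Soccer ball £28.76: sports equipment, under £200.00 → 0% → £0.00
Basketball £41.62: sports equipment, under £200.00 → 0% → £0.00
Key duplication £3.25: labor services → 4.5% → £0.15
Total tax = £0.42 + £0.44 + £1.13 + £0.67 + £1.60 + £9.02 + £1.76 + £0.15 = £15.19

£15.19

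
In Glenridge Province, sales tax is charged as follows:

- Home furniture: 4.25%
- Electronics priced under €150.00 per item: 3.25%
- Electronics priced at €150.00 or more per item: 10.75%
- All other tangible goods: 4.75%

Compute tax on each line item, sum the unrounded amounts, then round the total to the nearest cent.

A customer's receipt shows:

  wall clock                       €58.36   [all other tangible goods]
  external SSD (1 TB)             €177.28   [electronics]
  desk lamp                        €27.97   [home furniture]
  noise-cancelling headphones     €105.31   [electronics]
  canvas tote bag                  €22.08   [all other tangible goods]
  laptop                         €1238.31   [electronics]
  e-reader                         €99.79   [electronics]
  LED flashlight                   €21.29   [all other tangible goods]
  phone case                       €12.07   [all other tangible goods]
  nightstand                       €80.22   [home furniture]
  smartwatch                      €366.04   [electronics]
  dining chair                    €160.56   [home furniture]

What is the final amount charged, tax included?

Wall clock €58.36: all other tangible goods → 4.75% → €2.7721
External SSD (1 TB) €177.28: electronics, €150.00 or more → 10.75% → €19.0576
Desk lamp €27.97: home furniture → 4.25% → €1.188725
Noise-cancelling headphones €105.31: electronics, under €150.00 → 3.25% → €3.422575
Canvas tote bag €22.08: all other tangible goods → 4.75% → €1.0488
Laptop €1238.31: electronics, €150.00 or more → 10.75% → €133.118325
E-reader €99.79: electronics, under €150.00 → 3.25% → €3.243175
LED flashlight €21.29: all other tangible goods → 4.75% → €1.011275
Phone case €12.07: all other tangible goods → 4.75% → €0.573325
Nightstand €80.22: home furniture → 4.25% → €3.40935
Smartwatch €366.04: electronics, €150.00 or more → 10.75% → €39.3493
Dining chair €160.56: home furniture → 4.25% → €6.8238
Subtotal = €2369.28; unrounded tax = €215.01835 → €215.02; total due = €2584.30

€2584.30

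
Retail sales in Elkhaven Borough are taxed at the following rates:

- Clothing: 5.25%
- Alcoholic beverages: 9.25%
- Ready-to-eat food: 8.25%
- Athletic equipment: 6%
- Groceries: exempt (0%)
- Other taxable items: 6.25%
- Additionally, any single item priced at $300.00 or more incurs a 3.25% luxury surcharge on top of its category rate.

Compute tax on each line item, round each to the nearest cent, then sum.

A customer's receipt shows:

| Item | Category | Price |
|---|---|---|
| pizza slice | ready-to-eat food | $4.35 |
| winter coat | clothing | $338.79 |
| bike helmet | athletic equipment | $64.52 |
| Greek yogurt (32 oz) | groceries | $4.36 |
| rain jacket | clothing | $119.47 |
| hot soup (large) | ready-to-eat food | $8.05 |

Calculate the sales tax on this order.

Pizza slice $4.35: ready-to-eat food → 8.25% → $0.36
Winter coat $338.79: clothing → 5.25% + 3.25% surcharge = 8.5% → $28.80
Bike helmet $64.52: athletic equipment → 6% → $3.87
Greek yogurt (32 oz) $4.36: groceries → 0% → $0.00
Rain jacket $119.47: clothing → 5.25% → $6.27
Hot soup (large) $8.05: ready-to-eat food → 8.25% → $0.66
Total tax = $0.36 + $28.80 + $3.87 + $6.27 + $0.66 = $39.96

$39.96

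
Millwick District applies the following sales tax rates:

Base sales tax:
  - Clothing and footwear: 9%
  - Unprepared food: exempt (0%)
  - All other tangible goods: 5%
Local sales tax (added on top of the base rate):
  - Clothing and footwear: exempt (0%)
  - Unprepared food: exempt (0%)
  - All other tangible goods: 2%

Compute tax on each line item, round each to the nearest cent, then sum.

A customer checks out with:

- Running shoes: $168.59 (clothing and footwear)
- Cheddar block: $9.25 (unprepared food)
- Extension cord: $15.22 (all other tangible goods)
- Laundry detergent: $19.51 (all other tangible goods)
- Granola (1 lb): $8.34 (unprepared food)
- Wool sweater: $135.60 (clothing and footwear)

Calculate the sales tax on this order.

Running shoes $168.59: clothing and footwear → 9% + 0% local = 9% → $15.17
Cheddar block $9.25: unprepared food → 0% + 0% local = 0% → $0.00
Extension cord $15.22: all other tangible goods → 5% + 2% local = 7% → $1.07
Laundry detergent $19.51: all other tangible goods → 5% + 2% local = 7% → $1.37
Granola (1 lb) $8.34: unprepared food → 0% + 0% local = 0% → $0.00
Wool sweater $135.60: clothing and footwear → 9% + 0% local = 9% → $12.20
Total tax = $15.17 + $1.07 + $1.37 + $12.20 = $29.81

$29.81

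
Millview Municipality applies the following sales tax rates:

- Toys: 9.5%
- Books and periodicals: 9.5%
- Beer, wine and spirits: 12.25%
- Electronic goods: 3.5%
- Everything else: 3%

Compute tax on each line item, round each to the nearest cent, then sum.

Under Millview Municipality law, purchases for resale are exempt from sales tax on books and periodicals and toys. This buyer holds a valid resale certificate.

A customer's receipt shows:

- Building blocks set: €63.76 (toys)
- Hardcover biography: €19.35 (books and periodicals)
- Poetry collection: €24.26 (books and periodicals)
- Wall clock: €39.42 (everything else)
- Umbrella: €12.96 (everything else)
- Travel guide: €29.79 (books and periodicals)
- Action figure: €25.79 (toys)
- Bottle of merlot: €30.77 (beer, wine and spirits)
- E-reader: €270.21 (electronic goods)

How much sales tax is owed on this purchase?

Building blocks set €63.76: toys, buyer-exempt → 0% → €0.00
Hardcover biography €19.35: books and periodicals, buyer-exempt → 0% → €0.00
Poetry collection €24.26: books and periodicals, buyer-exempt → 0% → €0.00
Wall clock €39.42: everything else → 3% → €1.18
Umbrella €12.96: everything else → 3% → €0.39
Travel guide €29.79: books and periodicals, buyer-exempt → 0% → €0.00
Action figure €25.79: toys, buyer-exempt → 0% → €0.00
Bottle of merlot €30.77: beer, wine and spirits → 12.25% → €3.77
E-reader €270.21: electronic goods → 3.5% → €9.46
Total tax = €1.18 + €0.39 + €3.77 + €9.46 = €14.80

€14.80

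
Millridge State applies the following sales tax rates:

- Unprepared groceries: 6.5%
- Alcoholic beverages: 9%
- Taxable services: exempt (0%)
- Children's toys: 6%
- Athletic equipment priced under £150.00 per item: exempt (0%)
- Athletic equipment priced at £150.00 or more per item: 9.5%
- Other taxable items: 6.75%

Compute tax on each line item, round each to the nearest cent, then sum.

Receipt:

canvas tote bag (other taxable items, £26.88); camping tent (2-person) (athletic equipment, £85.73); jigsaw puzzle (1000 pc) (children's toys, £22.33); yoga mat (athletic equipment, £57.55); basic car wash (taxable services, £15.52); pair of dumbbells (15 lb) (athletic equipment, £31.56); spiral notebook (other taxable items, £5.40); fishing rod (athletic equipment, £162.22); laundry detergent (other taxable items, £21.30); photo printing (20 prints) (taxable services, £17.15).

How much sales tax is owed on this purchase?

£20.36

Canvas tote bag £26.88: other taxable items → 6.75% → £1.81
Camping tent (2-person) £85.73: athletic equipment, under £150.00 → 0% → £0.00
Jigsaw puzzle (1000 pc) £22.33: children's toys → 6% → £1.34
Yoga mat £57.55: athletic equipment, under £150.00 → 0% → £0.00
Basic car wash £15.52: taxable services → 0% → £0.00
Pair of dumbbells (15 lb) £31.56: athletic equipment, under £150.00 → 0% → £0.00
Spiral notebook £5.40: other taxable items → 6.75% → £0.36
Fishing rod £162.22: athletic equipment, £150.00 or more → 9.5% → £15.41
Laundry detergent £21.30: other taxable items → 6.75% → £1.44
Photo printing (20 prints) £17.15: taxable services → 0% → £0.00
Total tax = £1.81 + £1.34 + £0.36 + £15.41 + £1.44 = £20.36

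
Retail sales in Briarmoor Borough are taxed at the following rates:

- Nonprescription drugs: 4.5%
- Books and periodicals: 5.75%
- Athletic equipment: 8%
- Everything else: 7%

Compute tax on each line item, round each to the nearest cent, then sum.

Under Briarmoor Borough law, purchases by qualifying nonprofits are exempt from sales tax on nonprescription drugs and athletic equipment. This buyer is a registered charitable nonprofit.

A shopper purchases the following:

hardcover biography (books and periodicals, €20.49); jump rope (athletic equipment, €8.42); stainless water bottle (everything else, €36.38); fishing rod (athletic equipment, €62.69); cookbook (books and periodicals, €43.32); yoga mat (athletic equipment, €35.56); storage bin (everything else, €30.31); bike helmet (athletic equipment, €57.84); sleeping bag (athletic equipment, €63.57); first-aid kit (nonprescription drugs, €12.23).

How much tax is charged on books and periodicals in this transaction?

Hardcover biography €20.49: books and periodicals → 5.75% → €1.18
Cookbook €43.32: books and periodicals → 5.75% → €2.49
Tax on books and periodicals = €1.18 + €2.49 = €3.67

€3.67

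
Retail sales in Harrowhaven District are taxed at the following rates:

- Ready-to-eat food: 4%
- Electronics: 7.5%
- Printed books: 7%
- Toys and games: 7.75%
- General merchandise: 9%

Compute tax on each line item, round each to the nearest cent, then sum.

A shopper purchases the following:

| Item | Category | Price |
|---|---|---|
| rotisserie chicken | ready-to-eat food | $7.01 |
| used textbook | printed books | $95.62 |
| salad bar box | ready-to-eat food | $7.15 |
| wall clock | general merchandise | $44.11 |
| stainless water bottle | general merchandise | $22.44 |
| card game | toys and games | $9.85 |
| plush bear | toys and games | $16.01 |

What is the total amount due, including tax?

Rotisserie chicken $7.01: ready-to-eat food → 4% → $0.28
Used textbook $95.62: printed books → 7% → $6.69
Salad bar box $7.15: ready-to-eat food → 4% → $0.29
Wall clock $44.11: general merchandise → 9% → $3.97
Stainless water bottle $22.44: general merchandise → 9% → $2.02
Card game $9.85: toys and games → 7.75% → $0.76
Plush bear $16.01: toys and games → 7.75% → $1.24
Subtotal = $202.19; tax = $15.25; total due = $217.44

$217.44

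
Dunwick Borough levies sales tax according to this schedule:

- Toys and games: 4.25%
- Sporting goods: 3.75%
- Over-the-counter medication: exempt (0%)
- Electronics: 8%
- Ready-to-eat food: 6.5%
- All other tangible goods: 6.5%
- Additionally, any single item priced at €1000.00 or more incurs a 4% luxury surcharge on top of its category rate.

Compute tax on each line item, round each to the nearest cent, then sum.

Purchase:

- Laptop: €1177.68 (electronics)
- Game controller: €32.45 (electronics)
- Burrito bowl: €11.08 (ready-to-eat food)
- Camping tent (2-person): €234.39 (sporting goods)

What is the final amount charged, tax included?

Laptop €1177.68: electronics → 8% + 4% surcharge = 12% → €141.32
Game controller €32.45: electronics → 8% → €2.60
Burrito bowl €11.08: ready-to-eat food → 6.5% → €0.72
Camping tent (2-person) €234.39: sporting goods → 3.75% → €8.79
Subtotal = €1455.60; tax = €153.43; total due = €1609.03

€1609.03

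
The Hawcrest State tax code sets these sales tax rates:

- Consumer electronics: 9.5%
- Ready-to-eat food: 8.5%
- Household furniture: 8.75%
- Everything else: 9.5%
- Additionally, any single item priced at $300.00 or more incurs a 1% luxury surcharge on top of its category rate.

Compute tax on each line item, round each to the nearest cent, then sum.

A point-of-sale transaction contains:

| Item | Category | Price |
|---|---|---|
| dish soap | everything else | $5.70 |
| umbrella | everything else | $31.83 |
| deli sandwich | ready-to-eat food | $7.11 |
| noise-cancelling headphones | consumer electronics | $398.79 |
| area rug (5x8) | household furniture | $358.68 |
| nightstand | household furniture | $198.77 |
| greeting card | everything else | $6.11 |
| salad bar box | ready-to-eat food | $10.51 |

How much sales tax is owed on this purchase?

$99.86

Dish soap $5.70: everything else → 9.5% → $0.54
Umbrella $31.83: everything else → 9.5% → $3.02
Deli sandwich $7.11: ready-to-eat food → 8.5% → $0.60
Noise-cancelling headphones $398.79: consumer electronics → 9.5% + 1% surcharge = 10.5% → $41.87
Area rug (5x8) $358.68: household furniture → 8.75% + 1% surcharge = 9.75% → $34.97
Nightstand $198.77: household furniture → 8.75% → $17.39
Greeting card $6.11: everything else → 9.5% → $0.58
Salad bar box $10.51: ready-to-eat food → 8.5% → $0.89
Total tax = $0.54 + $3.02 + $0.60 + $41.87 + $34.97 + $17.39 + $0.58 + $0.89 = $99.86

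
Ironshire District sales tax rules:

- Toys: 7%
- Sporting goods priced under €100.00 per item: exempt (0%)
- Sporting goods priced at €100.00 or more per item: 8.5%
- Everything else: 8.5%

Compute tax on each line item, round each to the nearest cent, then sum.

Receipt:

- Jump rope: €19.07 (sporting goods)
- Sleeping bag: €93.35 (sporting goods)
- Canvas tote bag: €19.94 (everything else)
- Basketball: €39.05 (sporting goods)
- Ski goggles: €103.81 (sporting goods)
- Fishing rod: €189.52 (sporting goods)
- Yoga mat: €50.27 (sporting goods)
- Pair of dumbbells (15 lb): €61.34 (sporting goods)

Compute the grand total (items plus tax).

€602.97

Jump rope €19.07: sporting goods, under €100.00 → 0% → €0.00
Sleeping bag €93.35: sporting goods, under €100.00 → 0% → €0.00
Canvas tote bag €19.94: everything else → 8.5% → €1.69
Basketball €39.05: sporting goods, under €100.00 → 0% → €0.00
Ski goggles €103.81: sporting goods, €100.00 or more → 8.5% → €8.82
Fishing rod €189.52: sporting goods, €100.00 or more → 8.5% → €16.11
Yoga mat €50.27: sporting goods, under €100.00 → 0% → €0.00
Pair of dumbbells (15 lb) €61.34: sporting goods, under €100.00 → 0% → €0.00
Subtotal = €576.35; tax = €26.62; total due = €602.97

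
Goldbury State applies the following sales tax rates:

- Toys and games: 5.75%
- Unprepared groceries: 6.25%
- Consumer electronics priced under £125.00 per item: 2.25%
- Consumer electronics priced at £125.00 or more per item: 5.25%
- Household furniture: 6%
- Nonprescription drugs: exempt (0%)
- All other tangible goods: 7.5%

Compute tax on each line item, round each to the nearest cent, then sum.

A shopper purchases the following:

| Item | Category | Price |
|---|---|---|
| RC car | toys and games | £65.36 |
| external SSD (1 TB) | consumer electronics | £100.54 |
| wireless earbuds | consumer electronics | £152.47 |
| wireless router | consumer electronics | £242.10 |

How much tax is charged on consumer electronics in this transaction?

External SSD (1 TB) £100.54: consumer electronics, under £125.00 → 2.25% → £2.26
Wireless earbuds £152.47: consumer electronics, £125.00 or more → 5.25% → £8.00
Wireless router £242.10: consumer electronics, £125.00 or more → 5.25% → £12.71
Tax on consumer electronics = £2.26 + £8.00 + £12.71 = £22.97

£22.97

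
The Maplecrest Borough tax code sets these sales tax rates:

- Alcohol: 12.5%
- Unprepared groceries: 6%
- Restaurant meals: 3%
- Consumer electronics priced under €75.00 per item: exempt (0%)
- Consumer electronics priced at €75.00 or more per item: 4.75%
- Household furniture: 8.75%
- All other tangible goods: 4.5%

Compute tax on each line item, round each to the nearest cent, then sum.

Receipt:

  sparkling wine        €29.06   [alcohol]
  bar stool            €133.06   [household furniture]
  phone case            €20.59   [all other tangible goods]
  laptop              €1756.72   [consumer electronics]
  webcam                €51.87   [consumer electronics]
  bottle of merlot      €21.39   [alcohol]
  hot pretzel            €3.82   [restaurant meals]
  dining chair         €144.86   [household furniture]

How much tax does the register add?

€115.10

Sparkling wine €29.06: alcohol → 12.5% → €3.63
Bar stool €133.06: household furniture → 8.75% → €11.64
Phone case €20.59: all other tangible goods → 4.5% → €0.93
Laptop €1756.72: consumer electronics, €75.00 or more → 4.75% → €83.44
Webcam €51.87: consumer electronics, under €75.00 → 0% → €0.00
Bottle of merlot €21.39: alcohol → 12.5% → €2.67
Hot pretzel €3.82: restaurant meals → 3% → €0.11
Dining chair €144.86: household furniture → 8.75% → €12.68
Total tax = €3.63 + €11.64 + €0.93 + €83.44 + €2.67 + €0.11 + €12.68 = €115.10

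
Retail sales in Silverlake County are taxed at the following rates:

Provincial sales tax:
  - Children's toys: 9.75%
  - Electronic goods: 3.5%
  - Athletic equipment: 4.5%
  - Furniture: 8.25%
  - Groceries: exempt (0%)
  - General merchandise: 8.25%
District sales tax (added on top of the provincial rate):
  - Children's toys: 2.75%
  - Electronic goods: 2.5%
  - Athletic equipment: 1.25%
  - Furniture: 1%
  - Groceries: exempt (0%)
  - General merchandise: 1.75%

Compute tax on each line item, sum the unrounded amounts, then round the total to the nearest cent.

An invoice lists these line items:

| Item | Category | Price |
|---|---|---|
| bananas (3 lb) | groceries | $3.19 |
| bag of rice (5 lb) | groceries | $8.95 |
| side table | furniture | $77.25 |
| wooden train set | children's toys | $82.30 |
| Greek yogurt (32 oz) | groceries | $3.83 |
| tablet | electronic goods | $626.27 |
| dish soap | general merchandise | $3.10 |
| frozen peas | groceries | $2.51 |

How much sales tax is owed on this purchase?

$55.32

Bananas (3 lb) $3.19: groceries → 0% + 0% district = 0% → $0.00
Bag of rice (5 lb) $8.95: groceries → 0% + 0% district = 0% → $0.00
Side table $77.25: furniture → 8.25% + 1% district = 9.25% → $7.145625
Wooden train set $82.30: children's toys → 9.75% + 2.75% district = 12.5% → $10.2875
Greek yogurt (32 oz) $3.83: groceries → 0% + 0% district = 0% → $0.00
Tablet $626.27: electronic goods → 3.5% + 2.5% district = 6% → $37.5762
Dish soap $3.10: general merchandise → 8.25% + 1.75% district = 10% → $0.31
Frozen peas $2.51: groceries → 0% + 0% district = 0% → $0.00
Unrounded tax sum = $55.319325 → $55.32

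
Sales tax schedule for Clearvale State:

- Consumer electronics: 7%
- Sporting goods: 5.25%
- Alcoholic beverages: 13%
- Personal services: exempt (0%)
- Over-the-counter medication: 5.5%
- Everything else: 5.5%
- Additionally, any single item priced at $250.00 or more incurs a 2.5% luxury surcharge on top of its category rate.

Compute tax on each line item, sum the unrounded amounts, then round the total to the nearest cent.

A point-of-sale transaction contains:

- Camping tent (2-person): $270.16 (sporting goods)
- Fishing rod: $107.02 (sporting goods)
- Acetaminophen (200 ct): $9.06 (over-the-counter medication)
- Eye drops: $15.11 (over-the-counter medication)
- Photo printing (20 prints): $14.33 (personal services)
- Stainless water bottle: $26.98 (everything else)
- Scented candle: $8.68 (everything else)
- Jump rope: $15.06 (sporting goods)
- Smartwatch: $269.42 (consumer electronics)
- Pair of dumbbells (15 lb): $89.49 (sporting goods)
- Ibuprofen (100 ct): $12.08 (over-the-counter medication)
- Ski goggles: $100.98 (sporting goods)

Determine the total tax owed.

Camping tent (2-person) $270.16: sporting goods → 5.25% + 2.5% surcharge = 7.75% → $20.9374
Fishing rod $107.02: sporting goods → 5.25% → $5.61855
Acetaminophen (200 ct) $9.06: over-the-counter medication → 5.5% → $0.4983
Eye drops $15.11: over-the-counter medication → 5.5% → $0.83105
Photo printing (20 prints) $14.33: personal services → 0% → $0.00
Stainless water bottle $26.98: everything else → 5.5% → $1.4839
Scented candle $8.68: everything else → 5.5% → $0.4774
Jump rope $15.06: sporting goods → 5.25% → $0.79065
Smartwatch $269.42: consumer electronics → 7% + 2.5% surcharge = 9.5% → $25.5949
Pair of dumbbells (15 lb) $89.49: sporting goods → 5.25% → $4.698225
Ibuprofen (100 ct) $12.08: over-the-counter medication → 5.5% → $0.6644
Ski goggles $100.98: sporting goods → 5.25% → $5.30145
Unrounded tax sum = $66.896225 → $66.90

$66.90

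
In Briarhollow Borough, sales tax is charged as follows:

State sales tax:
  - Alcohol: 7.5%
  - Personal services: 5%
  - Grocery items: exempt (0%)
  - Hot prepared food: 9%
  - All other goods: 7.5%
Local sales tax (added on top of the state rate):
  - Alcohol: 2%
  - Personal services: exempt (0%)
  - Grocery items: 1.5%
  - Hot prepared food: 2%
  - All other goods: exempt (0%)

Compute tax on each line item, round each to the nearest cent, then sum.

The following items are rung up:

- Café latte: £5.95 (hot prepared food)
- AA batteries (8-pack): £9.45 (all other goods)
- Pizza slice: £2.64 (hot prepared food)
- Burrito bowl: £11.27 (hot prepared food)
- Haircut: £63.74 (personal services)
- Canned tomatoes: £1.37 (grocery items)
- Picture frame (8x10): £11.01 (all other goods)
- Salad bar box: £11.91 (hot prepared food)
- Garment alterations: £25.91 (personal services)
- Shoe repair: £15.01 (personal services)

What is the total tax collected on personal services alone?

Haircut £63.74: personal services → 5% + 0% local = 5% → £3.19
Garment alterations £25.91: personal services → 5% + 0% local = 5% → £1.30
Shoe repair £15.01: personal services → 5% + 0% local = 5% → £0.75
Tax on personal services = £3.19 + £1.30 + £0.75 = £5.24

£5.24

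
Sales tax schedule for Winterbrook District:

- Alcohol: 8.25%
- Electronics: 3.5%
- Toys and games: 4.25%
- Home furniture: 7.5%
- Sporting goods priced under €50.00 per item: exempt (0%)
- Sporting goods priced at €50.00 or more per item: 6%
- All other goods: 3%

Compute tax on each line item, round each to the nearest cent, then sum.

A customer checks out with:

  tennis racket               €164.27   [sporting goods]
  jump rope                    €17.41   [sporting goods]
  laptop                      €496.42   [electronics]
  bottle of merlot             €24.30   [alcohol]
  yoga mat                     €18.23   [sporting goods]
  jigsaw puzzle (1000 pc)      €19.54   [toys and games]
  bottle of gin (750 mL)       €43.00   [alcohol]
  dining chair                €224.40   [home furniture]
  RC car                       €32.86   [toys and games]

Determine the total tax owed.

€51.84

Tennis racket €164.27: sporting goods, €50.00 or more → 6% → €9.86
Jump rope €17.41: sporting goods, under €50.00 → 0% → €0.00
Laptop €496.42: electronics → 3.5% → €17.37
Bottle of merlot €24.30: alcohol → 8.25% → €2.00
Yoga mat €18.23: sporting goods, under €50.00 → 0% → €0.00
Jigsaw puzzle (1000 pc) €19.54: toys and games → 4.25% → €0.83
Bottle of gin (750 mL) €43.00: alcohol → 8.25% → €3.55
Dining chair €224.40: home furniture → 7.5% → €16.83
RC car €32.86: toys and games → 4.25% → €1.40
Total tax = €9.86 + €17.37 + €2.00 + €0.83 + €3.55 + €16.83 + €1.40 = €51.84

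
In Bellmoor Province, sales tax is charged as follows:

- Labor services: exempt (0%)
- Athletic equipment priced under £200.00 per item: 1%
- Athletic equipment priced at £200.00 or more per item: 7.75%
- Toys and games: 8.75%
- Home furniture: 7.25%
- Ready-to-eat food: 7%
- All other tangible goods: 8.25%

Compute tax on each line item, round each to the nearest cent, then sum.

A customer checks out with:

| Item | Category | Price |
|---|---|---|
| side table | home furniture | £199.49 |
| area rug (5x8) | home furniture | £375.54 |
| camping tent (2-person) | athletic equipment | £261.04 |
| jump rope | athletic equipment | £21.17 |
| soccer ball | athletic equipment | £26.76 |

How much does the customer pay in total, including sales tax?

£946.40

Side table £199.49: home furniture → 7.25% → £14.46
Area rug (5x8) £375.54: home furniture → 7.25% → £27.23
Camping tent (2-person) £261.04: athletic equipment, £200.00 or more → 7.75% → £20.23
Jump rope £21.17: athletic equipment, under £200.00 → 1% → £0.21
Soccer ball £26.76: athletic equipment, under £200.00 → 1% → £0.27
Subtotal = £884.00; tax = £62.40; total due = £946.40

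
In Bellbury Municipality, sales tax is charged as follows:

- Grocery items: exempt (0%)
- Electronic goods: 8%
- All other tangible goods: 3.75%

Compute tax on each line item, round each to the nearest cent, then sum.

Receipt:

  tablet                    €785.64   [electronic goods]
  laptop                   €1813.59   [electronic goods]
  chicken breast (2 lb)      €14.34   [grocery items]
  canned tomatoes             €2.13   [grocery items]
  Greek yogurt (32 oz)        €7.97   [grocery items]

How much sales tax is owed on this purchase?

€207.94

Tablet €785.64: electronic goods → 8% → €62.85
Laptop €1813.59: electronic goods → 8% → €145.09
Chicken breast (2 lb) €14.34: grocery items → 0% → €0.00
Canned tomatoes €2.13: grocery items → 0% → €0.00
Greek yogurt (32 oz) €7.97: grocery items → 0% → €0.00
Total tax = €62.85 + €145.09 = €207.94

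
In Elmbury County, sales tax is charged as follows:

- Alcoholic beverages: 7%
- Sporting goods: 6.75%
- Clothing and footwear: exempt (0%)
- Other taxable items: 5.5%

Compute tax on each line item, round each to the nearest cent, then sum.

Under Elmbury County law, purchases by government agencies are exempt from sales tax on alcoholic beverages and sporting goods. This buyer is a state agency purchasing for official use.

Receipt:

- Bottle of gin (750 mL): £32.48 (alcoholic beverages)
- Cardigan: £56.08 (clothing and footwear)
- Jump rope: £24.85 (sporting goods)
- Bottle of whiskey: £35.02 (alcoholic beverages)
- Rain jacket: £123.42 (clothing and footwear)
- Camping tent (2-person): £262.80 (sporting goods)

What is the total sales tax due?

£0.00

Bottle of gin (750 mL) £32.48: alcoholic beverages, buyer-exempt → 0% → £0.00
Cardigan £56.08: clothing and footwear → 0% → £0.00
Jump rope £24.85: sporting goods, buyer-exempt → 0% → £0.00
Bottle of whiskey £35.02: alcoholic beverages, buyer-exempt → 0% → £0.00
Rain jacket £123.42: clothing and footwear → 0% → £0.00
Camping tent (2-person) £262.80: sporting goods, buyer-exempt → 0% → £0.00
Total tax = £0.00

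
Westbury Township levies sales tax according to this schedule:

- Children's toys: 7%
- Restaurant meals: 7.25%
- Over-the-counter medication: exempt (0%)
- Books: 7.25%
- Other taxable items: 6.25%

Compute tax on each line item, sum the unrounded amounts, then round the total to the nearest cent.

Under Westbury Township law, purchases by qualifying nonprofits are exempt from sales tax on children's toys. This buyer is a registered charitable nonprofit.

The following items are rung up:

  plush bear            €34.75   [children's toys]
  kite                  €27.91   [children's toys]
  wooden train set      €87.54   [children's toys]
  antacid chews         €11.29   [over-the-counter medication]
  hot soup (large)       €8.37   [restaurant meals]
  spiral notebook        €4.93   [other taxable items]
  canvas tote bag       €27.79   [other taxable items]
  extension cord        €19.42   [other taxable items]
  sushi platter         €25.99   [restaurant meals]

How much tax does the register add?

€5.75

Plush bear €34.75: children's toys, buyer-exempt → 0% → €0.00
Kite €27.91: children's toys, buyer-exempt → 0% → €0.00
Wooden train set €87.54: children's toys, buyer-exempt → 0% → €0.00
Antacid chews €11.29: over-the-counter medication → 0% → €0.00
Hot soup (large) €8.37: restaurant meals → 7.25% → €0.606825
Spiral notebook €4.93: other taxable items → 6.25% → €0.308125
Canvas tote bag €27.79: other taxable items → 6.25% → €1.736875
Extension cord €19.42: other taxable items → 6.25% → €1.21375
Sushi platter €25.99: restaurant meals → 7.25% → €1.884275
Unrounded tax sum = €5.74985 → €5.75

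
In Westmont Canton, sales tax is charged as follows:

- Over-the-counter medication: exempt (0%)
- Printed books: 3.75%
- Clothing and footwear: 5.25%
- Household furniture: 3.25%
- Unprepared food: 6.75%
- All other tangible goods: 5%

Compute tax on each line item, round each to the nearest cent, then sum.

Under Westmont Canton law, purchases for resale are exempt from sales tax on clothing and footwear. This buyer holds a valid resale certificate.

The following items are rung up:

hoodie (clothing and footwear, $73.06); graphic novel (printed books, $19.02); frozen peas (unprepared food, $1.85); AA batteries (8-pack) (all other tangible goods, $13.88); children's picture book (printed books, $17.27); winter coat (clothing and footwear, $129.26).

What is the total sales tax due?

$2.17

Hoodie $73.06: clothing and footwear, buyer-exempt → 0% → $0.00
Graphic novel $19.02: printed books → 3.75% → $0.71
Frozen peas $1.85: unprepared food → 6.75% → $0.12
AA batteries (8-pack) $13.88: all other tangible goods → 5% → $0.69
Children's picture book $17.27: printed books → 3.75% → $0.65
Winter coat $129.26: clothing and footwear, buyer-exempt → 0% → $0.00
Total tax = $0.71 + $0.12 + $0.69 + $0.65 = $2.17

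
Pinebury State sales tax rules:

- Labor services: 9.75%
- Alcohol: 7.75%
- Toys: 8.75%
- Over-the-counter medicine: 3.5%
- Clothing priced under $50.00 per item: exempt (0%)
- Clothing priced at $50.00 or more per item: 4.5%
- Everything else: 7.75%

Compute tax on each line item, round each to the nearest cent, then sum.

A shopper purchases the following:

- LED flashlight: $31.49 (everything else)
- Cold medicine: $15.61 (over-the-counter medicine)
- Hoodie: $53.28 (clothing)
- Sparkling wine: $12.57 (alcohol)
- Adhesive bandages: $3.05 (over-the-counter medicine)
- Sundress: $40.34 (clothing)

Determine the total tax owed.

LED flashlight $31.49: everything else → 7.75% → $2.44
Cold medicine $15.61: over-the-counter medicine → 3.5% → $0.55
Hoodie $53.28: clothing, $50.00 or more → 4.5% → $2.40
Sparkling wine $12.57: alcohol → 7.75% → $0.97
Adhesive bandages $3.05: over-the-counter medicine → 3.5% → $0.11
Sundress $40.34: clothing, under $50.00 → 0% → $0.00
Total tax = $2.44 + $0.55 + $2.40 + $0.97 + $0.11 = $6.47

$6.47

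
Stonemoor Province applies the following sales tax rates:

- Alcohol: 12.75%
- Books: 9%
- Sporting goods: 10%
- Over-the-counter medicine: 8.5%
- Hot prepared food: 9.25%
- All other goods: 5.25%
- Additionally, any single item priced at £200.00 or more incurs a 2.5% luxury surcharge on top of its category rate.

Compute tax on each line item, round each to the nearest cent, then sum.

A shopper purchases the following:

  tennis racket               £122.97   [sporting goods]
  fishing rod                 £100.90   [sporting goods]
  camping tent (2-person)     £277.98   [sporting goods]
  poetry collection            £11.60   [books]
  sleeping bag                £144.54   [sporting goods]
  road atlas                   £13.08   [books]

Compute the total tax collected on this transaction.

Tennis racket £122.97: sporting goods → 10% → £12.30
Fishing rod £100.90: sporting goods → 10% → £10.09
Camping tent (2-person) £277.98: sporting goods → 10% + 2.5% surcharge = 12.5% → £34.75
Poetry collection £11.60: books → 9% → £1.04
Sleeping bag £144.54: sporting goods → 10% → £14.45
Road atlas £13.08: books → 9% → £1.18
Total tax = £12.30 + £10.09 + £34.75 + £1.04 + £14.45 + £1.18 = £73.81

£73.81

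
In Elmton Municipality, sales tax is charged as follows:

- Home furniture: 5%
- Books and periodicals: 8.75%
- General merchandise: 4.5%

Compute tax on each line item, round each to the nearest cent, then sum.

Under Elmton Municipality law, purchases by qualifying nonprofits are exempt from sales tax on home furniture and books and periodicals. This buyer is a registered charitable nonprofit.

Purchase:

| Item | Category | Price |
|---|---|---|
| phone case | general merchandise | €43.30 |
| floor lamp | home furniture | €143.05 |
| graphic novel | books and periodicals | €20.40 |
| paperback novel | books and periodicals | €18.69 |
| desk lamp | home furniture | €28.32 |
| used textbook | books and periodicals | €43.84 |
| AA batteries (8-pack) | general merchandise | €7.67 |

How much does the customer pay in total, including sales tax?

Phone case €43.30: general merchandise → 4.5% → €1.95
Floor lamp €143.05: home furniture, buyer-exempt → 0% → €0.00
Graphic novel €20.40: books and periodicals, buyer-exempt → 0% → €0.00
Paperback novel €18.69: books and periodicals, buyer-exempt → 0% → €0.00
Desk lamp €28.32: home furniture, buyer-exempt → 0% → €0.00
Used textbook €43.84: books and periodicals, buyer-exempt → 0% → €0.00
AA batteries (8-pack) €7.67: general merchandise → 4.5% → €0.35
Subtotal = €305.27; tax = €2.30; total due = €307.57

€307.57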